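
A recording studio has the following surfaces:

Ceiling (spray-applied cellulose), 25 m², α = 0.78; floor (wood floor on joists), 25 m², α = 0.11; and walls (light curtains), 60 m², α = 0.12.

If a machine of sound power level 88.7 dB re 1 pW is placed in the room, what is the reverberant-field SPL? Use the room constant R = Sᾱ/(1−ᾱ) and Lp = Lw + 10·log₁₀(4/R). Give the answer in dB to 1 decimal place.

78.7 dB

Σ(Sᵢαᵢ) = 25×0.78 + 25×0.11 + 60×0.12 = 29.450; total area S = 110.0 m².
ᾱ = 29.450/110.0 = 0.2677; R = Sᾱ/(1−ᾱ) = 29.450/(1−0.2677) = 40.216 m².
Lp = 88.7 + 10·log₁₀(4/40.216) = 88.7 + (-10.02) = 78.7 dB.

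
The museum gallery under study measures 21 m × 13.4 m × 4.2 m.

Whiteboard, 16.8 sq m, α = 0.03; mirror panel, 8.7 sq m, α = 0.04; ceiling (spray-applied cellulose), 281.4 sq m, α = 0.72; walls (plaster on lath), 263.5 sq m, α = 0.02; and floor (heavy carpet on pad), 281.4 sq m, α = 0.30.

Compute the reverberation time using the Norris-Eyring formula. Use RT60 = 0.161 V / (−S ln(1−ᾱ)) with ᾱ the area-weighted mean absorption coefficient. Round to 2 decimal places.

Total surface area S = 16.8 + 8.7 + 281.4 + 263.5 + 281.4 = 851.8 sq m.
Absorption A = 16.8×0.03 + 8.7×0.04 + 281.4×0.72 + 263.5×0.02 + 281.4×0.30 = 293.150 sabins.
Mean coefficient ᾱ = A/S = 0.3442.
Eyring denominator: −S ln(1−ᾱ) = 359.374.
V = 21 × 13.4 × 4.2 = 1181.88 m³.
T = 0.161·V/[−S·ln(1−ᾱ)] = 0.161·1181.88/359.374 = 0.53 s.

0.53 seconds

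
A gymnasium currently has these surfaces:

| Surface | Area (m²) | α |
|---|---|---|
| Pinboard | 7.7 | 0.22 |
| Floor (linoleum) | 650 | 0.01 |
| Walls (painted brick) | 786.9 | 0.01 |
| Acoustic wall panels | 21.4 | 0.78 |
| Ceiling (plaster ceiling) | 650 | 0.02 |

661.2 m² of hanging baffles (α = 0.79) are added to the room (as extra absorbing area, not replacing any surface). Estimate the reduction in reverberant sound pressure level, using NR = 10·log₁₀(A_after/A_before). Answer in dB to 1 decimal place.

10.9 dB

Equivalent absorption area: A_before = 7.7×0.22 + 650×0.01 + 786.9×0.01 + 21.4×0.78 + 650×0.02 = 45.755 m².
Treatment contributes 661.2·0.79 = 522.348 sabins.
New total A_after = 568.103 sabins.
Reduction = 10 log₁₀(A_after/A_before) = 10 log₁₀(12.4162) = 10.9 dB.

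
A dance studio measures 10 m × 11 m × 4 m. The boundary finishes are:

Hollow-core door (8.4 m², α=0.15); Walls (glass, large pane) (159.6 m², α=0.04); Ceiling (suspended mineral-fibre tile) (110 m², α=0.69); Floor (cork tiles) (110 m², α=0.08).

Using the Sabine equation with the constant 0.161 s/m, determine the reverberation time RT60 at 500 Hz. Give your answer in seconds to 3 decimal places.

0.767 s

Summing Sᵢαᵢ: 1.260 + 6.384 + 75.900 + 8.800 → A = 92.344 sabins.
V = 10·11·4 = 440 m³.
Sabine: RT60 = 0.161 × 440 / 92.344 = 0.767 s.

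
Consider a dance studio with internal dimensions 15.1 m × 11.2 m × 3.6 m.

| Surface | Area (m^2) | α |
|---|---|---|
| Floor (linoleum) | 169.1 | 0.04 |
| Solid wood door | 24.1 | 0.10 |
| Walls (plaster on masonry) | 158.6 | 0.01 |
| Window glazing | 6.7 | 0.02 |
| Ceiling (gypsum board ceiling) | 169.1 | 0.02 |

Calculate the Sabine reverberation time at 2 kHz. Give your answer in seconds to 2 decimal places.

A = Σ Sᵢαᵢ = 169.1*0.04 + 24.1*0.10 + 158.6*0.01 + 6.7*0.02 + 169.1*0.02 = 14.276 sabins.
Volume V = 15.1 × 11.2 × 3.6 = 608.832 m³.
Sabine: RT60 = 0.161 × 608.832 / 14.276 = 6.87 s.

6.87 seconds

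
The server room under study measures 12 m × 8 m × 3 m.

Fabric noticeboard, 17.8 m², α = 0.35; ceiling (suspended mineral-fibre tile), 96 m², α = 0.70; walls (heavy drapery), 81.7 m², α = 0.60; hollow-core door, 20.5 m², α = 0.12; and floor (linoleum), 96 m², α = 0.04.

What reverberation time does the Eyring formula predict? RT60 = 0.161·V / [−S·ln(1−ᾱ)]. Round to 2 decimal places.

S = Σ Sᵢ = 312.0 m².
Σ(Sᵢαᵢ) = 17.8·0.35 + 96·0.70 + 81.7·0.60 + 20.5·0.12 + 96·0.04 = 128.750.
Mean coefficient ᾱ = A/S = 0.4127.
Eyring denominator: −S ln(1−ᾱ) = 166.052.
V = 12 × 8 × 3 = 288 m³.
T = 0.161·V/[−S·ln(1−ᾱ)] = 0.161·288/166.052 = 0.28 s.

0.28 s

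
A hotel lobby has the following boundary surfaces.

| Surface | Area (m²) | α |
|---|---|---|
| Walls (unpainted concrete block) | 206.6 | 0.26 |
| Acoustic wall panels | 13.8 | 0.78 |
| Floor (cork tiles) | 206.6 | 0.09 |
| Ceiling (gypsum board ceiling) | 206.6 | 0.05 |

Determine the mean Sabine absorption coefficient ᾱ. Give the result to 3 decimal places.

Total surface area S = 633.6 m².
A = 206.6*0.26 + 13.8*0.78 + 206.6*0.09 + 206.6*0.05 = 93.404 sabins.
ᾱ = 93.404 / 633.6 = 0.147.

0.147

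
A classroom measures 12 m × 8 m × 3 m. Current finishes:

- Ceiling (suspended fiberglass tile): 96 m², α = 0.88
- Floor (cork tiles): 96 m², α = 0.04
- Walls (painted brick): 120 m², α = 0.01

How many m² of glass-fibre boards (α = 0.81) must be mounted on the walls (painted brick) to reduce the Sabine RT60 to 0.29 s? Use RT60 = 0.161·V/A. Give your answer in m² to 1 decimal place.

Summing Sᵢαᵢ: 84.480 + 3.840 + 1.200 → A₁ = 89.520 sabins.
V = 288 m³. Target absorption A₂ = 0.161 × 288 / 0.29 = 159.890 sabins.
Absorption to add: 159.890 − 89.520 = 70.370 sabins.
Net gain per m²: Δα = 0.81 − 0.01 = 0.80.
Panel area = 70.370 / 0.80 = 88.0 m².

88.0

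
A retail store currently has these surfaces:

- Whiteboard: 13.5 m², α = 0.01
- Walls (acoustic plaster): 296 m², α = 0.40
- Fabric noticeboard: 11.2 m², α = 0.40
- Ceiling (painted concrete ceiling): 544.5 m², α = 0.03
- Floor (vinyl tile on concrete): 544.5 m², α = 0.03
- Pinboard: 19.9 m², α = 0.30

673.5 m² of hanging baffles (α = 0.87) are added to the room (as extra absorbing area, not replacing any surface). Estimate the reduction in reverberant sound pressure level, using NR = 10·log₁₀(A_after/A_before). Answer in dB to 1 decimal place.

6.7 dB

Total absorption A_before = 13.5*0.01 + 296*0.40 + 11.2*0.40 + 544.5*0.03 + 544.5*0.03 + 19.9*0.30
  = 0.135 + 118.400 + 4.480 + 16.335 + 16.335 + 5.970 = 161.655 m² sabins.
Added absorption = 673.5 × 0.87 = 585.945 sabins.
A_after = 161.655 + 585.945 = 747.600 sabins.
Reduction = 10 log₁₀(A_after/A_before) = 10 log₁₀(4.6247) = 6.7 dB.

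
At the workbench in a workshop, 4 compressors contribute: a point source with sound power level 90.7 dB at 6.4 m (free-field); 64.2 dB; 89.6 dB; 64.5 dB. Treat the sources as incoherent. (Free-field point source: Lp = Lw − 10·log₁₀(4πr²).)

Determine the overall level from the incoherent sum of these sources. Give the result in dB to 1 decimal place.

Source at 6.4 m: Lp = 90.7 − 10·log₁₀(4π·6.4²) = 90.7 − 10·log₁₀(514.719) = 63.6 dB.
Converting to relative power and adding: 10^(63.6/10) + 10^(64.2/10) + 10^(89.6/10) + 10^(64.5/10) = 9.198e+08.
Back to dB: 10·log₁₀ Σ = 89.6 dB.

89.6 dB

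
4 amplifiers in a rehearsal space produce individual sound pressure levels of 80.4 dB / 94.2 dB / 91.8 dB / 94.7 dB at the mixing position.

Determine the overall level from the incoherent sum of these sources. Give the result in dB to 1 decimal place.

Sum in the linear (power) domain: Σ 10^(Lᵢ/10) = 10^(80.4/10) + 10^(94.2/10) + 10^(91.8/10) + 10^(94.7/10) = 7.205e+09.
Combined level = 10 log₁₀(7.205e+09) = 98.6 dB.

98.6 dB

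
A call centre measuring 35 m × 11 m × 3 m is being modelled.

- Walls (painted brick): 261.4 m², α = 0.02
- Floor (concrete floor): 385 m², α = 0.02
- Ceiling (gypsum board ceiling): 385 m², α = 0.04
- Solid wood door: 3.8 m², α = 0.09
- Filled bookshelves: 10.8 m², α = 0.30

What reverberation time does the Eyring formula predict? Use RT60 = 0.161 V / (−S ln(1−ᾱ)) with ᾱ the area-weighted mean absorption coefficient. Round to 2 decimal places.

Total surface area S = 261.4 + 385 + 385 + 3.8 + 10.8 = 1046.0 m².
Σ(Sᵢαᵢ) = 261.4×0.02 + 385×0.02 + 385×0.04 + 3.8×0.09 + 10.8×0.30 = 31.910.
ᾱ = 31.910 / 1046.0 = 0.0305.
−S·ln(1−ᾱ) = −1046.0 × ln(1 − 0.0305) = 32.400.
V = 35 × 11 × 3 = 1155 m³.
T = 0.161·V/[−S·ln(1−ᾱ)] = 0.161·1155/32.400 = 5.74 s.

5.74 s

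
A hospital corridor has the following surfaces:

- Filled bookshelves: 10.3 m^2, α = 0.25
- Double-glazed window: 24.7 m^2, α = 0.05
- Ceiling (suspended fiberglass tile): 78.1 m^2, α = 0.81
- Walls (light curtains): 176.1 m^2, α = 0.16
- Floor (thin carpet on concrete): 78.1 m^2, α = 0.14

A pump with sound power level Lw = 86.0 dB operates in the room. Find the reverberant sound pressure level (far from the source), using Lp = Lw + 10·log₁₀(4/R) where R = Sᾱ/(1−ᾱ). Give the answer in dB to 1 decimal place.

A = 106.181 sabins; S = 367.3 m^2.
ᾱ = 106.181/367.3 = 0.2891; R = Sᾱ/(1−ᾱ) = 106.181/(1−0.2891) = 149.361 m^2.
Lp = 86.0 + 10·log₁₀(4/149.361) = 86.0 + (-15.72) = 70.3 dB.

70.3 dB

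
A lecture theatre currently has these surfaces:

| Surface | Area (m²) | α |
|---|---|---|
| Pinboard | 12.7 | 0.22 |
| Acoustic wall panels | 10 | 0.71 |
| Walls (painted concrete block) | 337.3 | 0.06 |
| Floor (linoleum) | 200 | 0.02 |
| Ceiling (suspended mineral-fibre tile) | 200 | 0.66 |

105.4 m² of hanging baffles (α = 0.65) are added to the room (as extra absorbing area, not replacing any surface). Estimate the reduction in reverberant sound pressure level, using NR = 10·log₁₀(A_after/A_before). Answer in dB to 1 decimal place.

Total absorption A_before = 12.7×0.22 + 10×0.71 + 337.3×0.06 + 200×0.02 + 200×0.66
  = 2.794 + 7.100 + 20.238 + 4.000 + 132.000 = 166.132 m² sabins.
Treatment contributes 105.4·0.65 = 68.510 sabins.
A_after = 166.132 + 68.510 = 234.642 sabins.
Reduction = 10 log₁₀(A_after/A_before) = 10 log₁₀(1.4124) = 1.5 dB.

1.5 dB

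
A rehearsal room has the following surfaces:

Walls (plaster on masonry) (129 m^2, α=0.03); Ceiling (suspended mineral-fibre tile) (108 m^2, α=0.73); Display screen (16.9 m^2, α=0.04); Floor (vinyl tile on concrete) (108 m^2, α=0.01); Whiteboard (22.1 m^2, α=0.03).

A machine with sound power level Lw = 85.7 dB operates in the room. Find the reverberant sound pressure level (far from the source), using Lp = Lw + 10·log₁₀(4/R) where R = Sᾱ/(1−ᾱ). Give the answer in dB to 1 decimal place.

Σ(Sᵢαᵢ) = 129·0.03 + 108·0.73 + 16.9·0.04 + 108·0.01 + 22.1·0.03 = 85.129; total area S = 384.0 m^2.
ᾱ = 85.129/384.0 = 0.2217; R = Sᾱ/(1−ᾱ) = 85.129/(1−0.2217) = 109.378 m^2.
Lp = Lw + 10 log₁₀(4/R) = 85.7 -14.37 = 71.3 dB.

71.3 dB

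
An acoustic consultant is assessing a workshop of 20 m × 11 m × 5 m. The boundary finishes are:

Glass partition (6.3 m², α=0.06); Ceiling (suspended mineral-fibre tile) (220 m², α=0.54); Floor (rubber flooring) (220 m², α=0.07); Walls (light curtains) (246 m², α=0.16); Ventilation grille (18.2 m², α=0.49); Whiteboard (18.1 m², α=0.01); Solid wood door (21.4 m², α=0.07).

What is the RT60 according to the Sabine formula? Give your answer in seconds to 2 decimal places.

A = Σ Sᵢαᵢ = 6.3×0.06 + 220×0.54 + 220×0.07 + 246×0.16 + 18.2×0.49 + 18.1×0.01 + 21.4×0.07 = 184.535 sabins.
Volume V = 20 × 11 × 5 = 1100 m³.
T = 0.161 V/A = 0.161·1100/184.535 = 0.96 s.

0.96 sec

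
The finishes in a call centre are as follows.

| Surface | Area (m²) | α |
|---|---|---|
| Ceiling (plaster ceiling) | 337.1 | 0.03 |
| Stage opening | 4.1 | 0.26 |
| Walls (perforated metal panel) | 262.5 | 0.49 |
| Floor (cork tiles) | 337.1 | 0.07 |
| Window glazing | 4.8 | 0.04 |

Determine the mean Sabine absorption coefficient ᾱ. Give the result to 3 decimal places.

0.173

Total surface area S = 945.6 m².
Weighted sum Σ Sα = 163.593.
ᾱ = 163.593 / 945.6 = 0.173.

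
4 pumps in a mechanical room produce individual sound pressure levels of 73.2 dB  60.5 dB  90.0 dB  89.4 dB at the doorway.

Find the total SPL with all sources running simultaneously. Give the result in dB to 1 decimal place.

Converting to relative power and adding: 10^(73.2/10) + 10^(60.5/10) + 10^(90.0/10) + 10^(89.4/10) = 1.893e+09.
L_total = 10·log₁₀(1.893e+09) = 92.8 dB.

92.8 dB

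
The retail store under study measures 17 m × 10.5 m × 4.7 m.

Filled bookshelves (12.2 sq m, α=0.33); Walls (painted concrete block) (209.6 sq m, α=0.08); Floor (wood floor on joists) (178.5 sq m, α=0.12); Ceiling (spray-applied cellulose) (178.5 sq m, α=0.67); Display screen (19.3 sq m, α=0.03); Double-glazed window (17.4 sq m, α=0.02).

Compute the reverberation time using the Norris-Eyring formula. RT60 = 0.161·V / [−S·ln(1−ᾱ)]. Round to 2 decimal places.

S = Σ Sᵢ = 615.5 sq m.
Absorption A = 12.2·0.33 + 209.6·0.08 + 178.5·0.12 + 178.5·0.67 + 19.3·0.03 + 17.4·0.02 = 162.736 sabins.
ᾱ = 162.736 / 615.5 = 0.2644.
Eyring denominator: −S ln(1−ᾱ) = 189.001.
V = 17 × 10.5 × 4.7 = 838.95 m³.
T = 0.161·V/[−S·ln(1−ᾱ)] = 0.161·838.95/189.001 = 0.71 s.

0.71 s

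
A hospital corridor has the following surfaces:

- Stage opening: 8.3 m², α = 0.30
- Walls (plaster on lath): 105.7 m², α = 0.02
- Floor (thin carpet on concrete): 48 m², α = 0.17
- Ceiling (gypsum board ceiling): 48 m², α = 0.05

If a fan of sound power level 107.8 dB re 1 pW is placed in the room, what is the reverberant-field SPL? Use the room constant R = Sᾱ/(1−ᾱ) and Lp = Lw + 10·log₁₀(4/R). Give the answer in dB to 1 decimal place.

101.7 dB

Σ(Sᵢαᵢ) = 8.3·0.30 + 105.7·0.02 + 48·0.17 + 48·0.05 = 15.164; total area S = 210.0 m².
ᾱ = 15.164/210.0 = 0.0722; R = Sᾱ/(1−ᾱ) = 15.164/(1−0.0722) = 16.344 m².
Lp = Lw + 10 log₁₀(4/R) = 107.8 -6.11 = 101.7 dB.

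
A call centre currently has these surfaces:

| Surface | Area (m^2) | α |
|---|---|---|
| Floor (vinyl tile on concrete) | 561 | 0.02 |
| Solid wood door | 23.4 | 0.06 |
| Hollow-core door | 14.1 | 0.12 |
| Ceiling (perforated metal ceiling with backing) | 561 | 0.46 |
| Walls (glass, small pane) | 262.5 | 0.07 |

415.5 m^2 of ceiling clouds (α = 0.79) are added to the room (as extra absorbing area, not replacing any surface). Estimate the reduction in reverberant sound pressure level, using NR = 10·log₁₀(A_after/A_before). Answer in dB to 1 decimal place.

Summing Sᵢαᵢ: 11.220 + 1.404 + 1.692 + 258.060 + 18.375 → A_before = 290.751 sabins.
Added absorption = 415.5 × 0.79 = 328.245 sabins.
New total A_after = 618.996 sabins.
NR = 10·log₁₀(618.996/290.751) = 3.3 dB.

3.3 dB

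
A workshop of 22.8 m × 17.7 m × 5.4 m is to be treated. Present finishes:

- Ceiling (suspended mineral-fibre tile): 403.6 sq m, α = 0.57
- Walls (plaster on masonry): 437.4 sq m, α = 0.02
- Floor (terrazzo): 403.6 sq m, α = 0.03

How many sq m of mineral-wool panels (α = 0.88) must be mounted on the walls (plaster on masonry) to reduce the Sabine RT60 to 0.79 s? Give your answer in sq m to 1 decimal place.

224.7

A₁ = Σ Sᵢαᵢ = 403.6·0.57 + 437.4·0.02 + 403.6·0.03 = 250.908 sabins.
Required A₂ = 0.161·2179.224/0.79 = 444.120 sabins.
Absorption to add: 444.120 − 250.908 = 193.212 sabins.
Each sq m of panel replacing the walls (plaster on masonry) adds (0.88 − 0.02) = 0.86 sabins.
Panel area = 193.212 / 0.86 = 224.7 sq m.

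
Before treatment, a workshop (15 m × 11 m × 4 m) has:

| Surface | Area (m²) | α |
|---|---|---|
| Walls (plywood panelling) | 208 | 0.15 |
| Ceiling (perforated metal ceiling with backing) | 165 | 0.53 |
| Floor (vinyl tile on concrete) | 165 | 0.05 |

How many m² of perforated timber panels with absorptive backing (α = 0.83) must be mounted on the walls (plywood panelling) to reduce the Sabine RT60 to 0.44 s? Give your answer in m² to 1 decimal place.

168.5

Summing Sᵢαᵢ: 31.200 + 87.450 + 8.250 → A₁ = 126.900 sabins.
Required A₂ = 0.161·660/0.44 = 241.500 sabins.
ΔA needed = 241.500 − 126.900 = 114.600 sabins.
Each m² of panel replacing the walls (plywood panelling) adds (0.83 − 0.15) = 0.68 sabins.
Area = ΔA/Δα = 114.600/0.68 = 168.5 m².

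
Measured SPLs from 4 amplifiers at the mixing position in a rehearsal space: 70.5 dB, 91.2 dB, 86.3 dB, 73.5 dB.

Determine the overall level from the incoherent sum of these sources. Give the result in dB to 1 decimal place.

92.5 dB

Sum in the linear (power) domain: Σ 10^(Lᵢ/10) = 10^(70.5/10) + 10^(91.2/10) + 10^(86.3/10) + 10^(73.5/10) = 1.778e+09.
Combined level = 10 log₁₀(1.778e+09) = 92.5 dB.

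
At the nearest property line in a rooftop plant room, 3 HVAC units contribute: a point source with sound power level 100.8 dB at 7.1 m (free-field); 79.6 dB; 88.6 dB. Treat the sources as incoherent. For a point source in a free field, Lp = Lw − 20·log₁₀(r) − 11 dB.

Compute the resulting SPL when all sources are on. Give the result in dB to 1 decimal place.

Source at 7.1 m: Lp = 100.8 − 20·log₁₀(7.1) − 11 = 72.8 dB.
Σ 10^(Lᵢ/10) = 8.347e+08.
Combined level = 10 log₁₀(8.347e+08) = 89.2 dB.

89.2 dB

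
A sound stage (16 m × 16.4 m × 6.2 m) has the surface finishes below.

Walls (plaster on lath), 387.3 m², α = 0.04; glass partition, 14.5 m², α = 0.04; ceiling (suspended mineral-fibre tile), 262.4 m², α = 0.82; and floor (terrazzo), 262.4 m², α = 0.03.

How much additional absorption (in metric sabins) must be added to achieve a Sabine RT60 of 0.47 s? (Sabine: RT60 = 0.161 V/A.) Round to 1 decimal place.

318.2 sabins

Total absorption A₁ = 387.3·0.04 + 14.5·0.04 + 262.4·0.82 + 262.4·0.03
  = 15.492 + 0.580 + 215.168 + 7.872 = 239.112 m² sabins.
V = 1626.88 m³. Required absorption A₂ = 0.161 × 1626.88 / 0.47 = 557.293 sabins.
Shortfall: 557.293 − 239.112 = 318.2 sabins.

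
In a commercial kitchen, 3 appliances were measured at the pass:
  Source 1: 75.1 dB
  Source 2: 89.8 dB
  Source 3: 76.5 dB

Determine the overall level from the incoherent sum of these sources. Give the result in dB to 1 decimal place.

90.1 dB

Sum in the linear (power) domain: Σ 10^(Lᵢ/10) = 10^(75.1/10) + 10^(89.8/10) + 10^(76.5/10) = 1.032e+09.
Combined level = 10 log₁₀(1.032e+09) = 90.1 dB.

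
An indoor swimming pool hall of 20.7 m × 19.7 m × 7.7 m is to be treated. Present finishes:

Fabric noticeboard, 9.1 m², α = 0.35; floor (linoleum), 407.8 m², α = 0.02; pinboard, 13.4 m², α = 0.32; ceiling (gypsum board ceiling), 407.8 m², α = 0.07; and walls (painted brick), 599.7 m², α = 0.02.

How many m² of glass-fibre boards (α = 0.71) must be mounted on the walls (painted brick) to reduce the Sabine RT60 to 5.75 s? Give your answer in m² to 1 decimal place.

46.0

Total absorption A₁ = 9.1×0.35 + 407.8×0.02 + 13.4×0.32 + 407.8×0.07 + 599.7×0.02
  = 3.185 + 8.156 + 4.288 + 28.546 + 11.994 = 56.169 m² sabins.
V = 3139.983 m³. Target absorption A₂ = 0.161 × 3139.983 / 5.75 = 87.920 sabins.
ΔA needed = 87.920 − 56.169 = 31.751 sabins.
Net gain per m²: Δα = 0.71 − 0.02 = 0.69.
Area = ΔA/Δα = 31.751/0.69 = 46.0 m².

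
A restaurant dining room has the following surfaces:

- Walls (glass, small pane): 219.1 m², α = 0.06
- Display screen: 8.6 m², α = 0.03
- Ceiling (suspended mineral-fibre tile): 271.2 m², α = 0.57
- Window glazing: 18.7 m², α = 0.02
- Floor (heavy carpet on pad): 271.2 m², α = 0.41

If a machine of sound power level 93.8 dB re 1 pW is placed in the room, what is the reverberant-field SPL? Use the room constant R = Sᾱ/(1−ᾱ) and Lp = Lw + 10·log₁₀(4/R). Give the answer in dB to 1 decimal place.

A = 279.554 sabins; S = 788.8 m².
ᾱ = 0.3544, so room constant R = A/(1−ᾱ) = 433.014 m².
Lp = Lw + 10 log₁₀(4/R) = 93.8 -20.34 = 73.5 dB.

73.5 dB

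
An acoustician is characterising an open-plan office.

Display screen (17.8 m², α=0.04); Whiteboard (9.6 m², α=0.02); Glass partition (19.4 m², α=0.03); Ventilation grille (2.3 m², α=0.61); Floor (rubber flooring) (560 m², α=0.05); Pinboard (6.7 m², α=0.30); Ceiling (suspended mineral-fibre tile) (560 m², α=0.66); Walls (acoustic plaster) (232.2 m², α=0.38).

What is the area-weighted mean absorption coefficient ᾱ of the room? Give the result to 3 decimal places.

0.349

S = Σ Sᵢ = 17.8 + 9.6 + 19.4 + 2.3 + 560 + 6.7 + 560 + 232.2 = 1408.0 m².
Σ(Sᵢαᵢ) = 17.8×0.04 + 9.6×0.02 + 19.4×0.03 + 2.3×0.61 + 560×0.05 + 6.7×0.30 + 560×0.66 + 232.2×0.38 = 490.735.
ᾱ = A/S = 0.349.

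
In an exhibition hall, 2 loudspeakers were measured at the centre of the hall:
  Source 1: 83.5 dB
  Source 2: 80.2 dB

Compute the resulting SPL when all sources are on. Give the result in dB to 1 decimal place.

85.2 dB

Sum in the linear (power) domain: Σ 10^(Lᵢ/10) = 10^(83.5/10) + 10^(80.2/10) = 3.286e+08.
Combined level = 10 log₁₀(3.286e+08) = 85.2 dB.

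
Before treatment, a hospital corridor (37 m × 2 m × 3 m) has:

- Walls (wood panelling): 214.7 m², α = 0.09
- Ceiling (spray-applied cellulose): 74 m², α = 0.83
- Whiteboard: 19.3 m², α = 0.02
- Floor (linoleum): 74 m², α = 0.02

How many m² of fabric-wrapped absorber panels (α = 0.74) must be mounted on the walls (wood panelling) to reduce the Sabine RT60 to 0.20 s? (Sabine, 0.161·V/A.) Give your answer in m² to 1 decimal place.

147.8

Equivalent absorption area: A₁ = 214.7*0.09 + 74*0.83 + 19.3*0.02 + 74*0.02 = 82.609 m².
V = 222 m³. Target absorption A₂ = 0.161 × 222 / 0.20 = 178.710 sabins.
Absorption to add: 178.710 − 82.609 = 96.101 sabins.
Net gain per m²: Δα = 0.74 − 0.09 = 0.65.
Panel area = 96.101 / 0.65 = 147.8 m².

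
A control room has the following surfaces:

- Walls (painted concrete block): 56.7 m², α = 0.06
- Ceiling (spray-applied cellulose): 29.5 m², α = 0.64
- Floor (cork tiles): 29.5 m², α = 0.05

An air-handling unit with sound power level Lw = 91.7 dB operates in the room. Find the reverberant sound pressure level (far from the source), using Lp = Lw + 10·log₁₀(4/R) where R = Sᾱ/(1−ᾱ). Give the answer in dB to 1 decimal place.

A = 23.757 sabins; S = 115.7 m².
ᾱ = 23.757/115.7 = 0.2053; R = Sᾱ/(1−ᾱ) = 23.757/(1−0.2053) = 29.894 m².
Lp = 91.7 + 10·log₁₀(4/29.894) = 91.7 + (-8.74) = 83.0 dB.

83.0 dB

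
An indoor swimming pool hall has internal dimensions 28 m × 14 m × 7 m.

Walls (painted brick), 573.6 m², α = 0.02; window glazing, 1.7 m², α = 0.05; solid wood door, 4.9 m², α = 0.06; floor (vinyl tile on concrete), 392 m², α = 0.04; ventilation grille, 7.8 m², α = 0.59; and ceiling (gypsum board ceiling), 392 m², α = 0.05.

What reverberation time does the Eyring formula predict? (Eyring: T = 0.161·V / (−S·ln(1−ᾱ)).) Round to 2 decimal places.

S = Σ Sᵢ = 1372.0 m².
Σ(Sᵢαᵢ) = 573.6×0.02 + 1.7×0.05 + 4.9×0.06 + 392×0.04 + 7.8×0.59 + 392×0.05 = 51.733.
ᾱ = 51.733 / 1372.0 = 0.0377.
Eyring denominator: −S ln(1−ᾱ) = 52.725.
V = 28 × 14 × 7 = 2744 m³.
RT60 = 0.161 × 2744 / 52.725 = 8.38 s.

8.38 s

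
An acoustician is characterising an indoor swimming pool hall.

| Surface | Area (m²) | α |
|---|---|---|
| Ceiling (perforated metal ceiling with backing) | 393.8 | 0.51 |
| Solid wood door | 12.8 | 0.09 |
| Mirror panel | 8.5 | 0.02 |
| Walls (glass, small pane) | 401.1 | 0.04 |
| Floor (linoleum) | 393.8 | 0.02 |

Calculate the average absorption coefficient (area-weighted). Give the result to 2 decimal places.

S = Σ Sᵢ = 393.8 + 12.8 + 8.5 + 401.1 + 393.8 = 1210.0 m².
Weighted sum Σ Sα = 226.080.
ᾱ = A/S = 0.19.

0.19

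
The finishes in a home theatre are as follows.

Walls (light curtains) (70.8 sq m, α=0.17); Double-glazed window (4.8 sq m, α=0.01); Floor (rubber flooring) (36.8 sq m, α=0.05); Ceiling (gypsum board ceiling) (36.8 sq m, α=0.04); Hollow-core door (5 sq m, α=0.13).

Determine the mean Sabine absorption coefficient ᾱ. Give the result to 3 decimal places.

0.104

Total surface area S = 154.2 sq m.
Σ(Sᵢαᵢ) = 70.8×0.17 + 4.8×0.01 + 36.8×0.05 + 36.8×0.04 + 5×0.13 = 16.046.
ᾱ = A/S = 0.104.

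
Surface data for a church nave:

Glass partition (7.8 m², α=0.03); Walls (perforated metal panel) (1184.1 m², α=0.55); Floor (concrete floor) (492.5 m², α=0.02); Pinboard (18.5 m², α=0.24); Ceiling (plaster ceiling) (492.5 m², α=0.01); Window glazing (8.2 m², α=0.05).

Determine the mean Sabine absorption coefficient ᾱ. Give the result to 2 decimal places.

Total surface area S = 2203.6 m².
A = 7.8×0.03 + 1184.1×0.55 + 492.5×0.02 + 18.5×0.24 + 492.5×0.01 + 8.2×0.05 = 671.114 sabins.
ᾱ = A/S = 0.30.

0.30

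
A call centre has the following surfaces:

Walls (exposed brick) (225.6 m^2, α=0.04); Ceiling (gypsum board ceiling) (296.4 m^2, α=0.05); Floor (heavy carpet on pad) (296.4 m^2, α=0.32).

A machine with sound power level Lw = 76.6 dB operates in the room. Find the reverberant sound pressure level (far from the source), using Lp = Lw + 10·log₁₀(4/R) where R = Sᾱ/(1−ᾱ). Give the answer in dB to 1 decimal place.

61.2 dB

Σ(Sᵢαᵢ) = 225.6·0.04 + 296.4·0.05 + 296.4·0.32 = 118.692; total area S = 818.4 m^2.
ᾱ = 118.692/818.4 = 0.1450; R = Sᾱ/(1−ᾱ) = 118.692/(1−0.1450) = 138.821 m^2.
Lp = Lw + 10 log₁₀(4/R) = 76.6 -15.40 = 61.2 dB.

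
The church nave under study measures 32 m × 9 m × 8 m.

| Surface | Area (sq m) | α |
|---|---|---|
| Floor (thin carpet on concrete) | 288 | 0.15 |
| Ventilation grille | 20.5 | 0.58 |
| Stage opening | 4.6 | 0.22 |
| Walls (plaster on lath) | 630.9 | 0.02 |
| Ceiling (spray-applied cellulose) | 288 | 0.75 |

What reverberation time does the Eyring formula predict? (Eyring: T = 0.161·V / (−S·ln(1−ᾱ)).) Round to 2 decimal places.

1.15 s

S = Σ Sᵢ = 1232.0 sq m.
Absorption A = 288×0.15 + 20.5×0.58 + 4.6×0.22 + 630.9×0.02 + 288×0.75 = 284.720 sabins.
ᾱ = 284.720 / 1232.0 = 0.2311.
Eyring denominator: −S ln(1−ᾱ) = 323.763.
V = 32 × 9 × 8 = 2304 m³.
RT60 = 0.161 × 2304 / 323.763 = 1.15 s.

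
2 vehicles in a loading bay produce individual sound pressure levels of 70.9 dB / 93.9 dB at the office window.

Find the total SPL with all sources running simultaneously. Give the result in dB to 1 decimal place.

Converting to relative power and adding: 10^(70.9/10) + 10^(93.9/10) = 2.467e+09.
Combined level = 10 log₁₀(2.467e+09) = 93.9 dB.

93.9 dB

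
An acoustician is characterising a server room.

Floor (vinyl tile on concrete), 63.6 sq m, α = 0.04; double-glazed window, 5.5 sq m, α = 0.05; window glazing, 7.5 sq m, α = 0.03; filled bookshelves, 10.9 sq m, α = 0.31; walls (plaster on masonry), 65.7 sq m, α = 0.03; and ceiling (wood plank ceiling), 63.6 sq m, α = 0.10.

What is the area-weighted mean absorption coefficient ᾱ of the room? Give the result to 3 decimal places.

0.068

S = Σ Sᵢ = 63.6 + 5.5 + 7.5 + 10.9 + 65.7 + 63.6 = 216.8 sq m.
Σ(Sᵢαᵢ) = 63.6×0.04 + 5.5×0.05 + 7.5×0.03 + 10.9×0.31 + 65.7×0.03 + 63.6×0.10 = 14.754.
ᾱ = A/S = 0.068.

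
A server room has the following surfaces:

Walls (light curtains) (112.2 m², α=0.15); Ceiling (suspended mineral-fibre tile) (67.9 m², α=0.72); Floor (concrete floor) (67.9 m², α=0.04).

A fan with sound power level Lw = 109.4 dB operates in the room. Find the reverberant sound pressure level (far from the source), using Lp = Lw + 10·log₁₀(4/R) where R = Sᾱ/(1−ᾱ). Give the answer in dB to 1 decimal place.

95.7 dB

Σ(Sᵢαᵢ) = 112.2·0.15 + 67.9·0.72 + 67.9·0.04 = 68.434; total area S = 248.0 m².
ᾱ = 68.434/248.0 = 0.2759; R = Sᾱ/(1−ᾱ) = 68.434/(1−0.2759) = 94.509 m².
Lp = Lw + 10 log₁₀(4/R) = 109.4 -13.73 = 95.7 dB.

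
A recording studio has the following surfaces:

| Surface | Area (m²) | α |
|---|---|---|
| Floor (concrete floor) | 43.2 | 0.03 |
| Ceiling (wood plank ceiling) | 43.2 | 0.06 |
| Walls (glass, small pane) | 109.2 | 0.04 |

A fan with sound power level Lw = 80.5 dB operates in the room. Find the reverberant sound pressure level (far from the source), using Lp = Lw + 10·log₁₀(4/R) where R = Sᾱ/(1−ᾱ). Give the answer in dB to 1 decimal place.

77.2 dB

Σ(Sᵢαᵢ) = 43.2×0.03 + 43.2×0.06 + 109.2×0.04 = 8.256; total area S = 195.6 m².
ᾱ = 8.256/195.6 = 0.0422; R = Sᾱ/(1−ᾱ) = 8.256/(1−0.0422) = 8.620 m².
Lp = Lw + 10 log₁₀(4/R) = 80.5 -3.33 = 77.2 dB.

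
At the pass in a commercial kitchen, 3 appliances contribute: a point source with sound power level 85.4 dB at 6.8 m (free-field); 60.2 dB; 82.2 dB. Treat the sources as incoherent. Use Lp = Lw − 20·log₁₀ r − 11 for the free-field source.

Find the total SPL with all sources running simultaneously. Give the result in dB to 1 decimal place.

Source at 6.8 m: Lp = 85.4 − 20·log₁₀(6.8) − 11 = 57.7 dB.
Converting to relative power and adding: 10^(57.7/10) + 10^(60.2/10) + 10^(82.2/10) = 1.676e+08.
L_total = 10·log₁₀(1.676e+08) = 82.2 dB.

82.2 dB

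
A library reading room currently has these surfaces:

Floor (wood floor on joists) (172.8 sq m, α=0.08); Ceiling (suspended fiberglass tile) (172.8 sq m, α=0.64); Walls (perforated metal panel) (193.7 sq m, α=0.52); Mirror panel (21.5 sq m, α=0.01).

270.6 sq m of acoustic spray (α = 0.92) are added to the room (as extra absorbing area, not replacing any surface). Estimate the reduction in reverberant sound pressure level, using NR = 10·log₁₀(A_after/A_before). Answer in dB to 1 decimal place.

Total absorption A_before = 172.8·0.08 + 172.8·0.64 + 193.7·0.52 + 21.5·0.01
  = 13.824 + 110.592 + 100.724 + 0.215 = 225.355 sq m sabins.
Treatment contributes 270.6·0.92 = 248.952 sabins.
A_after = 225.355 + 248.952 = 474.307 sabins.
Reduction = 10 log₁₀(A_after/A_before) = 10 log₁₀(2.1047) = 3.2 dB.

3.2 dB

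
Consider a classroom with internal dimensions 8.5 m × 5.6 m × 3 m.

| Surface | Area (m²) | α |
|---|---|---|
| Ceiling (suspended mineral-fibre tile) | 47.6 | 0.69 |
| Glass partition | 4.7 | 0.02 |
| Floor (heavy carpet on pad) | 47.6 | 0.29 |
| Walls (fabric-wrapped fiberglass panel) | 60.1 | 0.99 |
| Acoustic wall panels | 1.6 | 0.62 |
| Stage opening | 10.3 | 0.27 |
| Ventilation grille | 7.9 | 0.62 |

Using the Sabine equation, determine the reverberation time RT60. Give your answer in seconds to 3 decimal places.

0.200 seconds

Summing Sᵢαᵢ: 32.844 + 0.094 + 13.804 + 59.499 + 0.992 + 2.781 + 4.898 → A = 114.912 sabins.
Room volume: 142.8 m³.
RT60 = 0.161 · V / A = 0.161 × 142.8 / 114.912 = 0.200 s.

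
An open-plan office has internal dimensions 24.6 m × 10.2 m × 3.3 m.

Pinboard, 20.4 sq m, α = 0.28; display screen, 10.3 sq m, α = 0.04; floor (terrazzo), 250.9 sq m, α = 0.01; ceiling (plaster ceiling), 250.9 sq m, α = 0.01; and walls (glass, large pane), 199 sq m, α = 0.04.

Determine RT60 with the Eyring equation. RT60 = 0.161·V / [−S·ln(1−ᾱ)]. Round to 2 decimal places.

S = Σ Sᵢ = 731.5 sq m.
Absorption A = 20.4·0.28 + 10.3·0.04 + 250.9·0.01 + 250.9·0.01 + 199·0.04 = 19.102 sabins.
Mean coefficient ᾱ = A/S = 0.0261.
−S·ln(1−ᾱ) = −731.5 × ln(1 − 0.0261) = 19.346.
V = 24.6 × 10.2 × 3.3 = 828.036 m³.
RT60 = 0.161 × 828.036 / 19.346 = 6.89 s.

6.89 s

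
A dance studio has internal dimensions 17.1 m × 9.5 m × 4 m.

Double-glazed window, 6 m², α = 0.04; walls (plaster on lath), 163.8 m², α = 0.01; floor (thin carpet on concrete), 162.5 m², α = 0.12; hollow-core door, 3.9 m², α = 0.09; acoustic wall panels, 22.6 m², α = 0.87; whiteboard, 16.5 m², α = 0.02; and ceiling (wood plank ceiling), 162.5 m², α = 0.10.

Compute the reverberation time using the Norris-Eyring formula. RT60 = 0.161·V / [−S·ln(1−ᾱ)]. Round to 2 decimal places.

1.71 s

Total surface area S = 6 + 163.8 + 162.5 + 3.9 + 22.6 + 16.5 + 162.5 = 537.8 m².
Absorption A = 6×0.04 + 163.8×0.01 + 162.5×0.12 + 3.9×0.09 + 22.6×0.87 + 16.5×0.02 + 162.5×0.10 = 57.971 sabins.
Mean coefficient ᾱ = A/S = 0.1078.
Eyring denominator: −S ln(1−ᾱ) = 61.344.
V = 17.1 × 9.5 × 4 = 649.8 m³.
RT60 = 0.161 × 649.8 / 61.344 = 1.71 s.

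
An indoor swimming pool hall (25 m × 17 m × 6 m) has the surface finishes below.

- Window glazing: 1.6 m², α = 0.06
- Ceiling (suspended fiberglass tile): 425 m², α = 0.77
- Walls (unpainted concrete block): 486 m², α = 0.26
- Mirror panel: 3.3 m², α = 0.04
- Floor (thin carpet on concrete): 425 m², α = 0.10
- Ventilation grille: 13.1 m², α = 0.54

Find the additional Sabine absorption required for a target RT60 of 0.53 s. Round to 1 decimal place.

271.2 sabins

A₁ = Σ Sᵢαᵢ = 1.6×0.06 + 425×0.77 + 486×0.26 + 3.3×0.04 + 425×0.10 + 13.1×0.54 = 503.412 sabins.
Target A₂ = 0.161·2550/0.53 = 774.623 sabins (V = 2550 m³).
Shortfall: 774.623 − 503.412 = 271.2 sabins.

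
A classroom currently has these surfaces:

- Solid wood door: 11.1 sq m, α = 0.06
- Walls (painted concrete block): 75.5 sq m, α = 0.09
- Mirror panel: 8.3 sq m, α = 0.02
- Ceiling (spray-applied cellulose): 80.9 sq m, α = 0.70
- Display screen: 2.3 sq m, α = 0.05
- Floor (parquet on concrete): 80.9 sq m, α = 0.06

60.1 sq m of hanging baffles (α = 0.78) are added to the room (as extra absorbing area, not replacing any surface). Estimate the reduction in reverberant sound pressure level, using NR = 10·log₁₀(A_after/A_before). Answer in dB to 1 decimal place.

2.2 dB

Equivalent absorption area: A_before = 11.1×0.06 + 75.5×0.09 + 8.3×0.02 + 80.9×0.70 + 2.3×0.05 + 80.9×0.06 = 69.226 sq m.
Added absorption = 60.1 × 0.78 = 46.878 sabins.
A_after = 69.226 + 46.878 = 116.104 sabins.
Reduction = 10 log₁₀(A_after/A_before) = 10 log₁₀(1.6772) = 2.2 dB.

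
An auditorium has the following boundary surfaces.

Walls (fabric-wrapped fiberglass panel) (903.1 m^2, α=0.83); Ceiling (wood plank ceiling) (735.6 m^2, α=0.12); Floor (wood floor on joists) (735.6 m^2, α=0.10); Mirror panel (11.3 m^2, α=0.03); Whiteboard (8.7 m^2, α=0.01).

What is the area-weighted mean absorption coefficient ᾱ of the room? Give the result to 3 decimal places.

0.381

S = Σ Sᵢ = 903.1 + 735.6 + 735.6 + 11.3 + 8.7 = 2394.3 m^2.
A = 903.1·0.83 + 735.6·0.12 + 735.6·0.10 + 11.3·0.03 + 8.7·0.01 = 911.831 sabins.
ᾱ = 911.831 / 2394.3 = 0.381.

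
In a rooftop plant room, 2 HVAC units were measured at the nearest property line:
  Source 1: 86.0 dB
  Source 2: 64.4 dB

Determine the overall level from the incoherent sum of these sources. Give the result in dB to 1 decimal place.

Sum in the linear (power) domain: Σ 10^(Lᵢ/10) = 10^(86.0/10) + 10^(64.4/10) = 4.009e+08.
Combined level = 10 log₁₀(4.009e+08) = 86.0 dB.

86.0 dB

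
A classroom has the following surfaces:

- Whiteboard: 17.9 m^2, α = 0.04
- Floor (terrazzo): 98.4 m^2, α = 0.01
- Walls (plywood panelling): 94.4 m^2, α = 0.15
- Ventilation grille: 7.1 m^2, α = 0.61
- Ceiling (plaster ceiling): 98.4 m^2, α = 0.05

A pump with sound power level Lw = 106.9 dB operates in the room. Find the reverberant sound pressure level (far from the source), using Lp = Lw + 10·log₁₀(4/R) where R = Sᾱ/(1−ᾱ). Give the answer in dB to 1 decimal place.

Σ(Sᵢαᵢ) = 17.9·0.04 + 98.4·0.01 + 94.4·0.15 + 7.1·0.61 + 98.4·0.05 = 25.111; total area S = 316.2 m^2.
ᾱ = 0.0794, so room constant R = A/(1−ᾱ) = 27.277 m^2.
Lp = 106.9 + 10·log₁₀(4/27.277) = 106.9 + (-8.34) = 98.6 dB.

98.6 dB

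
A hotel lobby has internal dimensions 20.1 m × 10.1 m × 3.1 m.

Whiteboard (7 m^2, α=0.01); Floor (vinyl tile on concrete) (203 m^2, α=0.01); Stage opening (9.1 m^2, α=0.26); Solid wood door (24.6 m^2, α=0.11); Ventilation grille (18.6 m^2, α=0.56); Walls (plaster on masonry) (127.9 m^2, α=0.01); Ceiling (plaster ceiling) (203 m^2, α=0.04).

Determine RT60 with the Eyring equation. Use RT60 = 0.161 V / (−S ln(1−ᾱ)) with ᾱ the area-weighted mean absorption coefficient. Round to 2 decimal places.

3.67 s

Total surface area S = 7 + 203 + 9.1 + 24.6 + 18.6 + 127.9 + 203 = 593.2 m^2.
Σ(Sᵢαᵢ) = 7×0.01 + 203×0.01 + 9.1×0.26 + 24.6×0.11 + 18.6×0.56 + 127.9×0.01 + 203×0.04 = 26.987.
Mean coefficient ᾱ = A/S = 0.0455.
Eyring denominator: −S ln(1−ᾱ) = 27.624.
V = 20.1 × 10.1 × 3.1 = 629.331 m³.
RT60 = 0.161 × 629.331 / 27.624 = 3.67 s.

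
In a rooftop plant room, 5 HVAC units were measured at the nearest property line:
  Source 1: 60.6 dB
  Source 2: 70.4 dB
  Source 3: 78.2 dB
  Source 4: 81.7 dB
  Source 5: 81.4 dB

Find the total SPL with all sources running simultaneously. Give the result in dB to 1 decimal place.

85.6 dB

Σ 10^(Lᵢ/10) = 3.641e+08.
L_total = 10·log₁₀(3.641e+08) = 85.6 dB.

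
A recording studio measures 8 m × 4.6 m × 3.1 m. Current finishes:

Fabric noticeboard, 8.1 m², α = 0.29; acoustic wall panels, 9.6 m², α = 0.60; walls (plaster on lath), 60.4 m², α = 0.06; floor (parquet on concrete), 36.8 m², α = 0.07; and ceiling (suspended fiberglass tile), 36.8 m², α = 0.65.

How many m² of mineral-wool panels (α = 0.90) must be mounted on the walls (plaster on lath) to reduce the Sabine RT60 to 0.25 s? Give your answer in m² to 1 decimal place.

42.0

Total absorption A₁ = 8.1×0.29 + 9.6×0.60 + 60.4×0.06 + 36.8×0.07 + 36.8×0.65
  = 2.349 + 5.760 + 3.624 + 2.576 + 23.920 = 38.229 m² sabins.
V = 114.08 m³. Target absorption A₂ = 0.161 × 114.08 / 0.25 = 73.468 sabins.
Absorption to add: 73.468 − 38.229 = 35.239 sabins.
Each m² of panel replacing the walls (plaster on lath) adds (0.90 − 0.06) = 0.84 sabins.
Panel area = 35.239 / 0.84 = 42.0 m².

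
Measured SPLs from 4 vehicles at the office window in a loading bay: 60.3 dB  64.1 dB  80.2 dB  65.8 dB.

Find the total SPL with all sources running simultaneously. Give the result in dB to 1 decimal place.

Sum in the linear (power) domain: Σ 10^(Lᵢ/10) = 10^(60.3/10) + 10^(64.1/10) + 10^(80.2/10) + 10^(65.8/10) = 1.122e+08.
Combined level = 10 log₁₀(1.122e+08) = 80.5 dB.

80.5 dB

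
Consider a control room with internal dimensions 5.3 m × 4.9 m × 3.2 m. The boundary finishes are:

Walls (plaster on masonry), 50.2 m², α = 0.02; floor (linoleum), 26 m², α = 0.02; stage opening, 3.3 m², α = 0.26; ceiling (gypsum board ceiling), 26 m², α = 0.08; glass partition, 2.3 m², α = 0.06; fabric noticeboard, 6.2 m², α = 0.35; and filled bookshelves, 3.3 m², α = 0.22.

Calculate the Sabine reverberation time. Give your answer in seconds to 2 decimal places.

Equivalent absorption area: A = 50.2·0.02 + 26·0.02 + 3.3·0.26 + 26·0.08 + 2.3·0.06 + 6.2·0.35 + 3.3·0.22 = 7.496 m².
V = 5.3·4.9·3.2 = 83.104 m³.
T = 0.161 V/A = 0.161·83.104/7.496 = 1.78 s.

1.78 s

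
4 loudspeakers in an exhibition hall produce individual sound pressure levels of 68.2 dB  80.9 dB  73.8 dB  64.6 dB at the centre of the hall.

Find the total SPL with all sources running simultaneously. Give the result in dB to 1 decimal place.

Sum in the linear (power) domain: Σ 10^(Lᵢ/10) = 10^(68.2/10) + 10^(80.9/10) + 10^(73.8/10) + 10^(64.6/10) = 1.565e+08.
L_total = 10·log₁₀(1.565e+08) = 81.9 dB.

81.9 dB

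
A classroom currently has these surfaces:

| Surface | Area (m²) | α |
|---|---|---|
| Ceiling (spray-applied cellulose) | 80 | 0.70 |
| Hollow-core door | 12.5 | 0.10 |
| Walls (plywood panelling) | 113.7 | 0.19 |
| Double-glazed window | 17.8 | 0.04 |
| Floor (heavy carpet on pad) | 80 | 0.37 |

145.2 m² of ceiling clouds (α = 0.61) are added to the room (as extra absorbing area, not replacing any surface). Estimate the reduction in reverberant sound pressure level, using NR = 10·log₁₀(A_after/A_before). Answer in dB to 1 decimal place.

2.6 dB

Summing Sᵢαᵢ: 56.000 + 1.250 + 21.603 + 0.712 + 29.600 → A_before = 109.165 sabins.
Added absorption = 145.2 × 0.61 = 88.572 sabins.
New total A_after = 197.737 sabins.
NR = 10·log₁₀(197.737/109.165) = 2.6 dB.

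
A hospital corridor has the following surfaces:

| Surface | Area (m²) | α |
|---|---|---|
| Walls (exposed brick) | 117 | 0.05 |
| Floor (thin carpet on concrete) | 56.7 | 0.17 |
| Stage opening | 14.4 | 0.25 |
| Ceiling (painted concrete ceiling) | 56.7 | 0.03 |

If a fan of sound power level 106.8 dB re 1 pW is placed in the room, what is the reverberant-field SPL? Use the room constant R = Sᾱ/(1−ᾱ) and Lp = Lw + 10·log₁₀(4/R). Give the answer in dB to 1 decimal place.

99.3 dB

Σ(Sᵢαᵢ) = 117×0.05 + 56.7×0.17 + 14.4×0.25 + 56.7×0.03 = 20.790; total area S = 244.8 m².
ᾱ = 0.0849, so room constant R = A/(1−ᾱ) = 22.719 m².
Lp = Lw + 10 log₁₀(4/R) = 106.8 -7.54 = 99.3 dB.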